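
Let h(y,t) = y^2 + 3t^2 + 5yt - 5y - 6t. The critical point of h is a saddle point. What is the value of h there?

-3

∂h/∂y = 2y + 5t - 5 = 0 and ∂h/∂t = 5y + 6t - 6 = 0, so (y, t) = (0, 1).
The Hessian has h_{yy} = 2, h_{tt} = 6, h_{yt} = 5, giving D = -13 < 0, so the point is a saddle point.
h(0, 1) = -3.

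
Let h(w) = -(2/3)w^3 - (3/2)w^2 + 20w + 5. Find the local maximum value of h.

845/24

h'(w) = -2w^2 - 3w + 20 = 0 at w = -4, 5/2.
Second-derivative test with h''(w) = -4w - 3: h''(-4) = 13 > 0 ⇒ local minimum; h''(5/2) = -13 < 0 ⇒ local maximum.
So the local maximum value is h(5/2) = 845/24.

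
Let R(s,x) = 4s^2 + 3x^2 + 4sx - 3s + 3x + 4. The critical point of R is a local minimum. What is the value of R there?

29/32

∂R/∂s = 8s + 4x - 3 = 0 and ∂R/∂x = 4s + 6x + 3 = 0, so (s, x) = (15/16, -9/8).
The Hessian has R_{ss} = 8, R_{xx} = 6, R_{sx} = 4, giving D = 32 > 0 with R_{ss} > 0, so the point is a local minimum.
R(15/16, -9/8) = 29/32.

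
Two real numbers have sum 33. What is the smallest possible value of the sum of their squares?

With a + b = 33, a^2 + b^2 = a^2 + (33 − a)^2.
The derivative 2a − 2(33 − a) = 4a − 66 vanishes at a = 33/2; second derivative 4 > 0, a minimum.
The minimum is 2·(33/2)^2 = 1089/2.

1089/2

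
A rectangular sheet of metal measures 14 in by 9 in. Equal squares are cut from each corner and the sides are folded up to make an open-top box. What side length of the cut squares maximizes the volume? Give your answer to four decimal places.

1.7853

With cut size x, the volume is V(x) = x(14 − 2x)(9 − 2x) for 0 < x < 4.5.
V'(x) = 12x^2 − 92x + 126. Setting V'(x) = 0 gives x ≈ 1.7853 (the root in (0, 4.5)).
V''(x) = 24x − 92 is negative there, so this is the maximum; V ≈ 101.0933.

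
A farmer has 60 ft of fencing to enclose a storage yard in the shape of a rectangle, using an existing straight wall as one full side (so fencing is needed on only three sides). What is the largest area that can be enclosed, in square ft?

Let the sides perpendicular to the wall have length x and the parallel side y, so 2x + y = 60 and the area is A = xy = x(60 − 2x).
A'(x) = 60 − 4x = 0 gives x = 15, and A''(x) = −4 < 0 confirms a maximum.
Then y = 60 − 2·15 = 30 and A = 450.

450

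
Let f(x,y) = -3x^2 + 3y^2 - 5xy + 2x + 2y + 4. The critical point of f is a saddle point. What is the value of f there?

264/61

∂f/∂x = -6x - 5y + 2 = 0 and ∂f/∂y = -5x + 6y + 2 = 0, so (x, y) = (22/61, -2/61).
The Hessian has f_{xx} = -6, f_{yy} = 6, f_{xy} = -5, giving D = -61 < 0, so the point is a saddle point.
f(22/61, -2/61) = 264/61.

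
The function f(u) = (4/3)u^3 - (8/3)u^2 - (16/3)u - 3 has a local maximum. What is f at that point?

-83/81

f'(u) = 4u^2 - (16/3)u - 16/3 = 0 at u = -2/3, 2.
f''(u) = 8u - 16/3. f''(-2/3) = -32/3 < 0 ⇒ local maximum; f''(2) = 32/3 > 0 ⇒ local minimum.
The local maximum is f(-2/3) = -83/81.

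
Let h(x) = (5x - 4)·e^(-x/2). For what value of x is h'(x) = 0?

h'(x) = 5·e^(-x/2) + (5x - 4)·(-1/2)·e^(-x/2) = (-(5/2)x + 7)·e^(-x/2). Since e^(-x/2) > 0, the only critical point is x = 14/5.
h''(14/5) has the same sign as -5/2 < 0, so this is a local maximum.
h(14/5) = (10)·e^(-7/5) ≈ 2.4660.

14/5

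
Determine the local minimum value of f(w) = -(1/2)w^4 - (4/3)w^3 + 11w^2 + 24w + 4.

f'(w) = -2w^3 - 4w^2 + 22w + 24. Setting f'(w) = 0 gives w ∈ {-4, -1, 3}.
Second-derivative test with f''(w) = -6w^2 - 8w + 22: f''(-4) = -42 < 0 ⇒ local maximum; f''(-1) = 24 > 0 ⇒ local minimum; f''(3) = -56 < 0 ⇒ local maximum.
The local minimum is f(-1) = -49/6.

-49/6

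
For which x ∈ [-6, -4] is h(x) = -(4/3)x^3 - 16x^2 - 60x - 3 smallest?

Differentiating, h'(x) = -4x^2 - 32x - 60; whose only zero in [-6, -4] is x = -5.
Compare values at every candidate in [-6, -4]: h(-6) = 69,  h(-5) = 191/3,  h(-4) = 199/3.
Hence the absolute minimum is 191/3 at x = -5.

-5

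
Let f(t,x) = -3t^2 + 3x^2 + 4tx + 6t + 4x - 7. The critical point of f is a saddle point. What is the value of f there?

-100/13

∂f/∂t = -6t + 4x + 6 = 0 and ∂f/∂x = 4t + 6x + 4 = 0, so (t, x) = (5/13, -12/13).
The Hessian has f_{tt} = -6, f_{xx} = 6, f_{tx} = 4, giving D = -52 < 0, so the point is a saddle point.
f(5/13, -12/13) = -100/13.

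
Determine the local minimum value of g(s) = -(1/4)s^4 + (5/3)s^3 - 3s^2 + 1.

g'(s) = -s^3 + 5s^2 - 6s = 0 at s = 0, 2, 3.
Since g''(s) = -3s^2 + 10s - 6, we get g''(0) = -6 < 0 ⇒ local maximum; g''(2) = 2 > 0 ⇒ local minimum; g''(3) = -3 < 0 ⇒ local maximum.
The local minimum is g(2) = -5/3.

-5/3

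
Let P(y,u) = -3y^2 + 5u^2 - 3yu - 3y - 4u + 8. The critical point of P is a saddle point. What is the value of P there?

195/23

∂P/∂y = -6y - 3u - 3 = 0 and ∂P/∂u = -3y + 10u - 4 = 0, so (y, u) = (-14/23, 5/23).
The Hessian has P_{yy} = -6, P_{uu} = 10, P_{yu} = -3, giving D = -69 < 0, so the point is a saddle point.
P(-14/23, 5/23) = 195/23.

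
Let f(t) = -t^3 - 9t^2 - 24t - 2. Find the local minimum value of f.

14

f'(t) = -3t^2 - 18t - 24 = 0 at t = -4, -2.
Since f''(t) = -6t - 18, we get f''(-4) = 6 > 0 ⇒ local minimum; f''(-2) = -6 < 0 ⇒ local maximum.
Thus f has its local minimum at t = -4, with value 14.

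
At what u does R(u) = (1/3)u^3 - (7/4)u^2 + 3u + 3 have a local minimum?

2

R'(u) = u^2 - (7/2)u + 3. Setting R'(u) = 0 gives u ∈ {3/2, 2}.
Since R''(u) = 2u - 7/2, we get R''(3/2) = -1/2 < 0 ⇒ local maximum; R''(2) = 1/2 > 0 ⇒ local minimum.
So the local minimum value is R(2) = 14/3.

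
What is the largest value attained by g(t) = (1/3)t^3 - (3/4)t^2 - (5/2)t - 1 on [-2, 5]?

Differentiating, g'(t) = t^2 - (3/2)t - 5/2; which vanishes at t = -1 and t = 5/2.
Compare values at every candidate in [-2, 5]: g(-2) = -5/3, g(-1) = 5/12, g(5/2) = -323/48, g(5) = 113/12.
Hence the absolute maximum is 113/12 at t = 5.

113/12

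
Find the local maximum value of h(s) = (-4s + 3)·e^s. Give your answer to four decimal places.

3.1152

h'(s) = (-4)·e^s + (-4s + 3)·1·e^s = (-4s - 1)·e^s. Since e^s > 0, the only critical point is s = -1/4.
h''(-1/4) has the same sign as -4 < 0, so this is a local maximum.
h(-1/4) = (4)·e^(-1/4) ≈ 3.1152.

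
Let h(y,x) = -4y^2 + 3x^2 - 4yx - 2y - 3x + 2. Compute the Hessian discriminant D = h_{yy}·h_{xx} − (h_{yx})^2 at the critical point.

-64

∂h/∂y = -8y - 4x - 2 = 0 and ∂h/∂x = -4y + 6x - 3 = 0, so (y, x) = (-3/8, 1/4).
The Hessian has h_{yy} = -8, h_{xx} = 6, h_{yx} = -4, giving D = -64 < 0, so the point is a saddle point.
D = (-8)·(6) − (-4)^2 = -64.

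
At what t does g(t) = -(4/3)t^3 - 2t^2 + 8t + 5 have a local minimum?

g'(t) = -4t^2 - 4t + 8 = 0 at t = -2, 1.
g''(t) = -8t - 4. g''(-2) = 12 > 0 ⇒ local minimum; g''(1) = -12 < 0 ⇒ local maximum.
So the local minimum value is g(-2) = -25/3.

-2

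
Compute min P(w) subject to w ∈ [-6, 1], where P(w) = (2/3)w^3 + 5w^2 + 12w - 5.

-41

Differentiating, P'(w) = 2w^2 + 10w + 12; which vanishes at w = -3 and w = -2.
Compare values at every candidate in [-6, 1]: P(-6) = -41, P(-3) = -14, P(-2) = -43/3, P(1) = 38/3.
Hence the absolute minimum is -41 at w = -6.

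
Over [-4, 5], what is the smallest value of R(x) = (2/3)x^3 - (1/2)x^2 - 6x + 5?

-65/3

Differentiating, R'(x) = 2x^2 - x - 6; which vanishes at x = -3/2 and x = 2.
Candidates: R(-4) = -65/3,  R(-3/2) = 85/8,  R(2) = -11/3,  R(5) = 275/6.
Hence the absolute minimum is -65/3 at x = -4.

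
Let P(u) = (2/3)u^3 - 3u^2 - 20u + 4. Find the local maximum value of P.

Critical points: P'(u) = 2u^2 - 6u - 20 vanishes at u = -2, 5.
P''(u) = 4u - 6. P''(-2) = -14 < 0 ⇒ local maximum; P''(5) = 14 > 0 ⇒ local minimum.
Thus P has its local maximum at u = -2, with value 80/3.

80/3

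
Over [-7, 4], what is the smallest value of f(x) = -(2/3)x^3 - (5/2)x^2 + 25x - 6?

f'(x) = -2x^2 - 5x + 25, which vanishes at x = -5 and x = 5/2.
Evaluating at the critical points and endpoints: f(-7) = -449/6,  f(-5) = -661/6,  f(5/2) = 731/24,  f(4) = 34/3.
Hence the absolute minimum is -661/6 at x = -5.

-661/6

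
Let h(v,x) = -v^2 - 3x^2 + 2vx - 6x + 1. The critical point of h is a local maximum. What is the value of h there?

11/2

∂h/∂v = -2v + 2x = 0 and ∂h/∂x = 2v - 6x - 6 = 0, so (v, x) = (-3/2, -3/2).
The Hessian has h_{vv} = -2, h_{xx} = -6, h_{vx} = 2, giving D = 8 > 0 with h_{vv} < 0, so the point is a local maximum.
h(-3/2, -3/2) = 11/2.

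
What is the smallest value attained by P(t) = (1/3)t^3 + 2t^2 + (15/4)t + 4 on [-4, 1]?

-1/3

P'(t) = t^2 + 4t + 15/4, which vanishes at t = -5/2 and t = -3/2.
Evaluating at the critical points and endpoints: P(-4) = -1/3,  P(-5/2) = 23/12,  P(-3/2) = 7/4,  P(1) = 121/12.
Hence the absolute minimum is -1/3 at t = -4.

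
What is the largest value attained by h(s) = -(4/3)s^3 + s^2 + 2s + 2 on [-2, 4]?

38/3

h'(s) = -4s^2 + 2s + 2, which vanishes at s = -1/2 and s = 1.
Candidates: h(-2) = 38/3,  h(-1/2) = 17/12,  h(1) = 11/3,  h(4) = -178/3.
The maximum over the interval is 38/3, attained at s = -2.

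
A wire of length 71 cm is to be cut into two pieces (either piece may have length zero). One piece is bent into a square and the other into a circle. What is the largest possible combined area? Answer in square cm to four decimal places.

Let x be the length used for the square. Square side x/4; circle radius (71−x)/(2π).
A(x) = (x/4)² + π·((71−x)/(2π))² = x²/16 + (71−x)²/(4π) for 0 ≤ x ≤ 71. A'(x) = x/8 − (71−x)/(2π) = 0 gives x = 4·71/(π+4) ≈ 39.7670.
A'' > 0, so the interior critical point is a minimum; the maximum is at an endpoint. A(0) = 401.1500 and A(71) = 315.0625, so the largest area is 401.1500.

401.1500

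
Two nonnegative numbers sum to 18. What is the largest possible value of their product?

81

With x + y = 18, the product is P(x) = x(18 − x).
P'(x) = 18 − 2x = 0 gives x = 9; P'' = −2 < 0, so this is the maximum.
P = 9·9 = 81.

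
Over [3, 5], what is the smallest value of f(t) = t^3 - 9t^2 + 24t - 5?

f'(t) = 3t^2 - 18t + 24, whose only zero in [3, 5] is t = 4.
Compare values at every candidate in [3, 5]: f(3) = 13; f(4) = 11; f(5) = 15.
So the minimum is f(4) = 11.

11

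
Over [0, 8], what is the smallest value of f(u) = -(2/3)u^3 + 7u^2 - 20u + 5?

f'(u) = -2u^2 + 14u - 20, which vanishes at u = 2 and u = 5.
Compare values at every candidate in [0, 8]: f(0) = 5, f(2) = -37/3, f(5) = -10/3, f(8) = -145/3.
The minimum over the interval is -145/3, attained at u = 8.

-145/3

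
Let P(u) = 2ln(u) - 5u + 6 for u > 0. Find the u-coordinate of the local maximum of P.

P'(u) = 2/u − 5 = 0 gives u = 2/5.
P''(u) = -2/u², which is negative for u > 0, so this is a local maximum.
P(2/5) = 2·ln(2/5) - 2 + 6 ≈ 2.1674.

2/5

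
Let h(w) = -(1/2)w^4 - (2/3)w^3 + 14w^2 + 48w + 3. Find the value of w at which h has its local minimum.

h'(w) = -2w^3 - 2w^2 + 28w + 48 = 0 at w = -3, -2, 4.
Second-derivative test with h''(w) = -6w^2 - 4w + 28: h''(-3) = -14 < 0 ⇒ local maximum; h''(-2) = 12 > 0 ⇒ local minimum; h''(4) = -84 < 0 ⇒ local maximum.
Thus h has its local minimum at w = -2, with value -119/3.

-2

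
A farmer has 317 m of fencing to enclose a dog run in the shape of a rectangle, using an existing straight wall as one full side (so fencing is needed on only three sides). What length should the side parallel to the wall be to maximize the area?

Let the sides perpendicular to the wall have length x and the parallel side y, so 2x + y = 317 and the area is A = xy = x(317 − 2x).
A'(x) = 317 − 4x = 0 gives x = 317/4, and A''(x) = −4 < 0 confirms a maximum.
Then y = 317 − 2·317/4 = 317/2 and A = 100489/8.

317/2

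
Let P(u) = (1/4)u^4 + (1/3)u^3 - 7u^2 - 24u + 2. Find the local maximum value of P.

Critical points: P'(u) = u^3 + u^2 - 14u - 24 vanishes at u = -3, -2, 4.
Second-derivative test with P''(u) = 3u^2 + 2u - 14: P''(-3) = 7 > 0 ⇒ local minimum; P''(-2) = -6 < 0 ⇒ local maximum; P''(4) = 42 > 0 ⇒ local minimum.
Thus P has its local maximum at u = -2, with value 70/3.

70/3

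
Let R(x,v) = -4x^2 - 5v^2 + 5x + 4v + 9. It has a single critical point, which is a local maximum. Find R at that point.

∂R/∂x = -8x + 5 = 0 and ∂R/∂v = -10v + 4 = 0, so (x, v) = (5/8, 2/5).
The Hessian has R_{xx} = -8, R_{vv} = -10, R_{xv} = 0, giving D = 80 > 0 with R_{xx} < 0, so the point is a local maximum.
R(5/8, 2/5) = 909/80.

909/80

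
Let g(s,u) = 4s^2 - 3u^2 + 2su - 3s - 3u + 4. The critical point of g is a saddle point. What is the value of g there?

∂g/∂s = 8s + 2u - 3 = 0 and ∂g/∂u = 2s - 6u - 3 = 0, so (s, u) = (6/13, -9/26).
The Hessian has g_{ss} = 8, g_{uu} = -6, g_{su} = 2, giving D = -52 < 0, so the point is a saddle point.
g(6/13, -9/26) = 199/52.

199/52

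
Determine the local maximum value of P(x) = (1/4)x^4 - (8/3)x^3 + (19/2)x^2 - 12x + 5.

11/4

P'(x) = x^3 - 8x^2 + 19x - 12. Setting P'(x) = 0 gives x ∈ {1, 3, 4}.
Since P''(x) = 3x^2 - 16x + 19, we get P''(1) = 6 > 0 ⇒ local minimum; P''(3) = -2 < 0 ⇒ local maximum; P''(4) = 3 > 0 ⇒ local minimum.
So the local maximum value is P(3) = 11/4.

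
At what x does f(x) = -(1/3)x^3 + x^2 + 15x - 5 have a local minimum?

f'(x) = -x^2 + 2x + 15 = 0 at x = -3, 5.
Second-derivative test with f''(x) = -2x + 2: f''(-3) = 8 > 0 ⇒ local minimum; f''(5) = -8 < 0 ⇒ local maximum.
Thus f has its local minimum at x = -3, with value -32.

-3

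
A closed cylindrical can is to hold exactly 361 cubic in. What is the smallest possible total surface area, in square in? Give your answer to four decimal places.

With radius r and height h, πr²h = 361 so h = 361/(πr²), and S(r) = 2πr² + 2πrh = 2πr² + 2·361/r.
S'(r) = 4πr − 2·361/r² = 0 ⇒ r³ = 361/(2π), so r ≈ 3.8587 and h = 2r ≈ 7.7174.
S''(r) = 4π + 4·361/r³ > 0, so this is the minimum; S ≈ 280.6635.

280.6635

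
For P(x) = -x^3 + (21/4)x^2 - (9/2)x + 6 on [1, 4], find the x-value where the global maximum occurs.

Differentiating, P'(x) = -3x^2 + (21/2)x - 9/2; whose only zero in [1, 4] is x = 3.
Compare values at every candidate in [1, 4]: P(1) = 23/4; P(3) = 51/4; P(4) = 8.
Hence the absolute maximum is 51/4 at x = 3.

3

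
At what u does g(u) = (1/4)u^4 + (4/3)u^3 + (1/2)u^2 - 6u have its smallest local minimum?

1

Critical points: g'(u) = u^3 + 4u^2 + u - 6 vanishes at u = -3, -2, 1.
g''(u) = 3u^2 + 8u + 1. g''(-3) = 4 > 0 ⇒ local minimum; g''(-2) = -3 < 0 ⇒ local maximum; g''(1) = 12 > 0 ⇒ local minimum.
So the smallest local minimum value is g(1) = -47/12.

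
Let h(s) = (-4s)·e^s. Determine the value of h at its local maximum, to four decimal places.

1.4715

By the product rule, h'(s) = (-4s - 4)·e^s. Since e^s > 0, the only critical point is s = -1.
h''(-1) has the same sign as -4 < 0, so this is a local maximum.
h(-1) = (4)·e^(-1) ≈ 1.4715.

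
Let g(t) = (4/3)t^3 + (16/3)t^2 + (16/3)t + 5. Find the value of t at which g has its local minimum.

-2/3

g'(t) = 4t^2 + (32/3)t + 16/3 = 0 at t = -2, -2/3.
Second-derivative test with g''(t) = 8t + 32/3: g''(-2) = -16/3 < 0 ⇒ local maximum; g''(-2/3) = 16/3 > 0 ⇒ local minimum.
So the local minimum value is g(-2/3) = 277/81.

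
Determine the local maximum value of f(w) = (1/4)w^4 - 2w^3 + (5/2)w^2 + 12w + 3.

f'(w) = w^3 - 6w^2 + 5w + 12 = 0 at w = -1, 3, 4.
Since f''(w) = 3w^2 - 12w + 5, we get f''(-1) = 20 > 0 ⇒ local minimum; f''(3) = -4 < 0 ⇒ local maximum; f''(4) = 5 > 0 ⇒ local minimum.
The local maximum is f(3) = 111/4.

111/4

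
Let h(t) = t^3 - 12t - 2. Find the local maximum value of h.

Critical points: h'(t) = 3t^2 - 12 vanishes at t = -2, 2.
Since h''(t) = 6t, we get h''(-2) = -12 < 0 ⇒ local maximum; h''(2) = 12 > 0 ⇒ local minimum.
Thus h has its local maximum at t = -2, with value 14.

14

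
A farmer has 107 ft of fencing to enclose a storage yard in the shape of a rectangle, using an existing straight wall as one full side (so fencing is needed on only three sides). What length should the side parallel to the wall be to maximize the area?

107/2

Let the sides perpendicular to the wall have length x and the parallel side y, so 2x + y = 107 and the area is A = xy = x(107 − 2x).
A'(x) = 107 − 4x = 0 gives x = 107/4, and A''(x) = −4 < 0 confirms a maximum.
Then y = 107 − 2·107/4 = 107/2 and A = 11449/8.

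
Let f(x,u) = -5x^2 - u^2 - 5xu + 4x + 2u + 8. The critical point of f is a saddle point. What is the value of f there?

44/5

∂f/∂x = -10x - 5u + 4 = 0 and ∂f/∂u = -5x - 2u + 2 = 0, so (x, u) = (2/5, 0).
The Hessian has f_{xx} = -10, f_{uu} = -2, f_{xu} = -5, giving D = -5 < 0, so the point is a saddle point.
f(2/5, 0) = 44/5.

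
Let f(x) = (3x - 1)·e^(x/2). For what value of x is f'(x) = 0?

-5/3

By the product rule, f'(x) = ((3/2)x + 5/2)·e^(x/2). Since e^(x/2) > 0, the only critical point is x = -5/3.
f''(-5/3) has the same sign as 3/2 > 0, so this is a local minimum.
f(-5/3) = (-6)·e^(-5/6) ≈ -2.6076.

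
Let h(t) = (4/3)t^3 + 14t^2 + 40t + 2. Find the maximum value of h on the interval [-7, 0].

Differentiating, h'(t) = 4t^2 + 28t + 40; which vanishes at t = -5 and t = -2.
Candidates: h(-7) = -148/3, h(-5) = -44/3, h(-2) = -98/3, h(0) = 2.
Hence the absolute maximum is 2 at t = 0.

2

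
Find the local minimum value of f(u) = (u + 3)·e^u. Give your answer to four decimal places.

By the product rule, f'(u) = (u + 4)·e^u. Since e^u > 0, the only critical point is u = -4.
f''(-4) has the same sign as 1 > 0, so this is a local minimum.
f(-4) = (-1)·e^(-4) ≈ -0.0183.

-0.0183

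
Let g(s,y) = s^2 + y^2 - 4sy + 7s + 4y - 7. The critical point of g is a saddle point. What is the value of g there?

31/4

∂g/∂s = 2s - 4y + 7 = 0 and ∂g/∂y = -4s + 2y + 4 = 0, so (s, y) = (5/2, 3).
The Hessian has g_{ss} = 2, g_{yy} = 2, g_{sy} = -4, giving D = -12 < 0, so the point is a saddle point.
g(5/2, 3) = 31/4.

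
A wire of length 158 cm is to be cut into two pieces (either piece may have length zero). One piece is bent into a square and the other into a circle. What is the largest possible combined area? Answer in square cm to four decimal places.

Let x be the length used for the square. Square side x/4; circle radius (158−x)/(2π).
A(x) = (x/4)² + π·((158−x)/(2π))² = x²/16 + (158−x)²/(4π) for 0 ≤ x ≤ 158. A'(x) = x/8 − (158−x)/(2π) = 0 gives x = 4·158/(π+4) ≈ 88.4957.
A'' > 0, so the interior critical point is a minimum; the maximum is at an endpoint. A(0) = 1986.5720 and A(158) = 1560.2500, so the largest area is 1986.5720.

1986.5720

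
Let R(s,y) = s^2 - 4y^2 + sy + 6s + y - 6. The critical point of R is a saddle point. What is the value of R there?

∂R/∂s = 2s + y + 6 = 0 and ∂R/∂y = s - 8y + 1 = 0, so (s, y) = (-49/17, -4/17).
The Hessian has R_{ss} = 2, R_{yy} = -8, R_{sy} = 1, giving D = -17 < 0, so the point is a saddle point.
R(-49/17, -4/17) = -251/17.

-251/17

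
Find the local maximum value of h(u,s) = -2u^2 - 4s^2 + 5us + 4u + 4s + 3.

∂h/∂u = -4u + 5s + 4 = 0 and ∂h/∂s = 5u - 8s + 4 = 0, so (u, s) = (52/7, 36/7).
The Hessian has h_{uu} = -4, h_{ss} = -8, h_{us} = 5, giving D = 7 > 0 with h_{uu} < 0, so the point is a local maximum.
h(52/7, 36/7) = 197/7.

197/7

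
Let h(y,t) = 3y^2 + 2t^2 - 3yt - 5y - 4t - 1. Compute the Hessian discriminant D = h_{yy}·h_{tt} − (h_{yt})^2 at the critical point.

∂h/∂y = 6y - 3t - 5 = 0 and ∂h/∂t = -3y + 4t - 4 = 0, so (y, t) = (32/15, 13/5).
The Hessian has h_{yy} = 6, h_{tt} = 4, h_{yt} = -3, giving D = 15 > 0 with h_{yy} > 0, so the point is a local minimum.
D = (6)·(4) − (-3)^2 = 15.

15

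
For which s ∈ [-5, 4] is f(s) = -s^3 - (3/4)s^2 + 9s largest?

Differentiating, f'(s) = -3s^2 - (3/2)s + 9; which vanishes at s = -2 and s = 3/2.
Compare values at every candidate in [-5, 4]: f(-5) = 245/4; f(-2) = -13; f(3/2) = 135/16; f(4) = -40.
The maximum over the interval is 245/4, attained at s = -5.

-5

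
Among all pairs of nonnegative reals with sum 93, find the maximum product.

With x + y = 93, the product is P(x) = x(93 − x).
P'(x) = 93 − 2x = 0 gives x = 93/2; P'' = −2 < 0, so this is the maximum.
P = 93/2·93/2 = 8649/4.

8649/4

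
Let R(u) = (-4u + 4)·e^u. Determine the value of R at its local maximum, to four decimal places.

Differentiating with the product rule gives R'(u) = (-4u)·e^u. Since e^u > 0, the only critical point is u = 0.
R''(0) has the same sign as -4 < 0, so this is a local maximum.
R(0) = (4)·e^(0) ≈ 4.0000.

4.0000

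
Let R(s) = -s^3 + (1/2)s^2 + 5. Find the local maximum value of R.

R'(s) = -3s^2 + s = 0 at s = 0, 1/3.
Since R''(s) = -6s + 1, we get R''(0) = 1 > 0 ⇒ local minimum; R''(1/3) = -1 < 0 ⇒ local maximum.
So the local maximum value is R(1/3) = 271/54.

271/54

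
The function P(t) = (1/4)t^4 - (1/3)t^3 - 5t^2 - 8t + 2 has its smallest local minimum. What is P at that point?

-202/3

P'(t) = t^3 - t^2 - 10t - 8. Setting P'(t) = 0 gives t ∈ {-2, -1, 4}.
Since P''(t) = 3t^2 - 2t - 10, we get P''(-2) = 6 > 0 ⇒ local minimum; P''(-1) = -5 < 0 ⇒ local maximum; P''(4) = 30 > 0 ⇒ local minimum.
Thus P has its smallest local minimum at t = 4, with value -202/3.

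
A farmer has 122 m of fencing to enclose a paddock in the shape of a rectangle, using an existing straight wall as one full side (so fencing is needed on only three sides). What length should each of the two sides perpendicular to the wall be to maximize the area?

61/2

Let the sides perpendicular to the wall have length x and the parallel side y, so 2x + y = 122 and the area is A = xy = x(122 − 2x).
A'(x) = 122 − 4x = 0 gives x = 61/2, and A''(x) = −4 < 0 confirms a maximum.
Then y = 122 − 2·61/2 = 61 and A = 3721/2.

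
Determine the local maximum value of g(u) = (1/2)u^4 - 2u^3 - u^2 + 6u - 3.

1/2

g'(u) = 2u^3 - 6u^2 - 2u + 6. Setting g'(u) = 0 gives u ∈ {-1, 1, 3}.
Since g''(u) = 6u^2 - 12u - 2, we get g''(-1) = 16 > 0 ⇒ local minimum; g''(1) = -8 < 0 ⇒ local maximum; g''(3) = 16 > 0 ⇒ local minimum.
So the local maximum value is g(1) = 1/2.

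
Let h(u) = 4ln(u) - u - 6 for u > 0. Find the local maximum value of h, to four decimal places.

-4.4548

h'(u) = 4/u − 1 = 0 gives u = 4.
h''(u) = -4/u², which is negative for u > 0, so this is a local maximum.
h(4) = 4·ln(4) - 4 - 6 ≈ -4.4548.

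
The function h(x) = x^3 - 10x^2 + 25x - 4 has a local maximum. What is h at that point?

392/27

h'(x) = 3x^2 - 20x + 25. Setting h'(x) = 0 gives x ∈ {5/3, 5}.
Since h''(x) = 6x - 20, we get h''(5/3) = -10 < 0 ⇒ local maximum; h''(5) = 10 > 0 ⇒ local minimum.
So the local maximum value is h(5/3) = 392/27.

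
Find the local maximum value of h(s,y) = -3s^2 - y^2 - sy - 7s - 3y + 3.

∂h/∂s = -6s - y - 7 = 0 and ∂h/∂y = -s - 2y - 3 = 0, so (s, y) = (-1, -1).
The Hessian has h_{ss} = -6, h_{yy} = -2, h_{sy} = -1, giving D = 11 > 0 with h_{ss} < 0, so the point is a local maximum.
h(-1, -1) = 8.

8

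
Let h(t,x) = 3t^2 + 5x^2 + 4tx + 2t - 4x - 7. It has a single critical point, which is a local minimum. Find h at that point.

-102/11

∂h/∂t = 6t + 4x + 2 = 0 and ∂h/∂x = 4t + 10x - 4 = 0, so (t, x) = (-9/11, 8/11).
The Hessian has h_{tt} = 6, h_{xx} = 10, h_{tx} = 4, giving D = 44 > 0 with h_{tt} > 0, so the point is a local minimum.
h(-9/11, 8/11) = -102/11.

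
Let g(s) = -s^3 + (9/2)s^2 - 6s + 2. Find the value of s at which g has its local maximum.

2

g'(s) = -3s^2 + 9s - 6 = 0 at s = 1, 2.
g''(s) = -6s + 9. g''(1) = 3 > 0 ⇒ local minimum; g''(2) = -3 < 0 ⇒ local maximum.
The local maximum is g(2) = 0.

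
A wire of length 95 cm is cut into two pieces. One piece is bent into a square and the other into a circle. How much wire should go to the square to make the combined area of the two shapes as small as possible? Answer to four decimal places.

53.2094

Let x be the length used for the square. Square side x/4; circle radius (95−x)/(2π).
A(x) = (x/4)² + π·((95−x)/(2π))² = x²/16 + (95−x)²/(4π) for 0 ≤ x ≤ 95. A'(x) = x/8 − (95−x)/(2π) = 0 gives x = 4·95/(π+4) ≈ 53.2094.
A'' = 1/8 + 1/(2π) > 0, so this gives the minimum combined area; x ≈ 53.2094 cm to the square.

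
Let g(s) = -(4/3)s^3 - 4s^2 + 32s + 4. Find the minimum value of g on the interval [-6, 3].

-308/3

The derivative is -4s^2 - 8s + 32, which vanishes at s = -4 and s = 2.
Evaluating at the critical points and endpoints: g(-6) = -44, g(-4) = -308/3, g(2) = 124/3, g(3) = 28.
The minimum over the interval is -308/3, attained at s = -4.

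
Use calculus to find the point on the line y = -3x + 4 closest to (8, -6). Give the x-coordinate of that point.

19/5

Minimize D(x)^2 = (x - 8)^2 + (-3x + 10)^2.
d/dx[D^2] = 2(x - 8) + 2·(-3)·(-3x + 10) = 0 ⇒ x = 19/5.
Then y = -37/5 and the distance is √(98/5) ≈ 4.4272.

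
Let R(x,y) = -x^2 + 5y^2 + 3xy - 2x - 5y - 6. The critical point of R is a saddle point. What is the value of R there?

-209/29

∂R/∂x = -2x + 3y - 2 = 0 and ∂R/∂y = 3x + 10y - 5 = 0, so (x, y) = (-5/29, 16/29).
The Hessian has R_{xx} = -2, R_{yy} = 10, R_{xy} = 3, giving D = -29 < 0, so the point is a saddle point.
R(-5/29, 16/29) = -209/29.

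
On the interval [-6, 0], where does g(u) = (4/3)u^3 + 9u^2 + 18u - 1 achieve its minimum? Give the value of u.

-6

The derivative is 4u^2 + 18u + 18, which vanishes at u = -3 and u = -3/2.
Evaluating at the critical points and endpoints: g(-6) = -73; g(-3) = -10; g(-3/2) = -49/4; g(0) = -1.
The minimum over the interval is -73, attained at u = -6.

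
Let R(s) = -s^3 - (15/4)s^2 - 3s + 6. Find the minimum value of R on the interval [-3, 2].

-23

The derivative is -3s^2 - (15/2)s - 3, which vanishes at s = -2 and s = -1/2.
Evaluating at the critical points and endpoints: R(-3) = 33/4, R(-2) = 5, R(-1/2) = 107/16, R(2) = -23.
So the minimum is R(2) = -23.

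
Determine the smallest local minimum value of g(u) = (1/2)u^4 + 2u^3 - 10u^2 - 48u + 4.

-271/2

g'(u) = 2u^3 + 6u^2 - 20u - 48 = 0 at u = -4, -2, 3.
Since g''(u) = 6u^2 + 12u - 20, we get g''(-4) = 28 > 0 ⇒ local minimum; g''(-2) = -20 < 0 ⇒ local maximum; g''(3) = 70 > 0 ⇒ local minimum.
So the smallest local minimum value is g(3) = -271/2.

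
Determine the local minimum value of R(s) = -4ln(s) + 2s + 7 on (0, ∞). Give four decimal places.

R'(s) = -4/s + 2 = 0 gives s = 2.
R''(s) = 4/s², which is positive for s > 0, so this is a local minimum.
R(2) = -4·ln(2) + 4 + 7 ≈ 8.2274.

8.2274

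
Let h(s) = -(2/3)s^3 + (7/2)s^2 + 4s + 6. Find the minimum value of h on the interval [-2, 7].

Differentiating, h'(s) = -2s^2 + 7s + 4; which vanishes at s = -1/2 and s = 4.
Compare values at every candidate in [-2, 7]: h(-2) = 52/3; h(-1/2) = 119/24; h(4) = 106/3; h(7) = -139/6.
So the minimum is h(7) = -139/6.

-139/6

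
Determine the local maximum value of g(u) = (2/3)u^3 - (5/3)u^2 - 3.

g'(u) = 2u^2 - (10/3)u = 0 at u = 0, 5/3.
Second-derivative test with g''(u) = 4u - 10/3: g''(0) = -10/3 < 0 ⇒ local maximum; g''(5/3) = 10/3 > 0 ⇒ local minimum.
The local maximum is g(0) = -3.

-3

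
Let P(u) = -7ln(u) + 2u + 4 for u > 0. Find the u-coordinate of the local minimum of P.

7/2

P'(u) = -7/u + 2 = 0 gives u = 7/2.
P''(u) = 7/u², which is positive for u > 0, so this is a local minimum.
P(7/2) = -7·ln(7/2) + 7 + 4 ≈ 2.2307.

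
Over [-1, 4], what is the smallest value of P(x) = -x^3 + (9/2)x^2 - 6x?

-16

The derivative is -3x^2 + 9x - 6, which vanishes at x = 1 and x = 2.
Candidates: P(-1) = 23/2; P(1) = -5/2; P(2) = -2; P(4) = -16.
The minimum over the interval is -16, attained at x = 4.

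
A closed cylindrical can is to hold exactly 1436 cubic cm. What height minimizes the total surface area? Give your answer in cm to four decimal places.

12.2280

With radius r and height h, πr²h = 1436 so h = 1436/(πr²), and S(r) = 2πr² + 2πrh = 2πr² + 2·1436/r.
S'(r) = 4πr − 2·1436/r² = 0 ⇒ r³ = 1436/(2π), so r ≈ 6.1140 and h = 2r ≈ 12.2280.
S''(r) = 4π + 4·1436/r³ > 0, so this is the minimum; S ≈ 704.6133.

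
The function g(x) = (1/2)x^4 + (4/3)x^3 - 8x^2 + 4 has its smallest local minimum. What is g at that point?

g'(x) = 2x^3 + 4x^2 - 16x = 0 at x = -4, 0, 2.
Since g''(x) = 6x^2 + 8x - 16, we get g''(-4) = 48 > 0 ⇒ local minimum; g''(0) = -16 < 0 ⇒ local maximum; g''(2) = 24 > 0 ⇒ local minimum.
The smallest local minimum is g(-4) = -244/3.

-244/3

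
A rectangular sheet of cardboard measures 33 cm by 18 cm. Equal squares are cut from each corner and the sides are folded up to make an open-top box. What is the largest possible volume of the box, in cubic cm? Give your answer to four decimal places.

With cut size x, the volume is V(x) = x(33 − 2x)(18 − 2x) for 0 < x < 9.
V'(x) = 12x^2 − 204x + 594. Setting V'(x) = 0 gives x ≈ 3.7303 (the root in (0, 9)).
V''(x) = 24x − 204 is negative there, so this is the maximum; V ≈ 1004.0847.

1004.0847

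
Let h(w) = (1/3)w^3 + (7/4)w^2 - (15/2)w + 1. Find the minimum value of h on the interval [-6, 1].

h'(w) = w^2 + (7/2)w - 15/2, whose only zero in [-6, 1] is w = -5.
Evaluating at the critical points and endpoints: h(-6) = 37,  h(-5) = 487/12,  h(1) = -53/12.
The minimum over the interval is -53/12, attained at w = 1.

-53/12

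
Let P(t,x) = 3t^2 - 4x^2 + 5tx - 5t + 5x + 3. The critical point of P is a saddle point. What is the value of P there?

319/73

∂P/∂t = 6t + 5x - 5 = 0 and ∂P/∂x = 5t - 8x + 5 = 0, so (t, x) = (15/73, 55/73).
The Hessian has P_{tt} = 6, P_{xx} = -8, P_{tx} = 5, giving D = -73 < 0, so the point is a saddle point.
P(15/73, 55/73) = 319/73.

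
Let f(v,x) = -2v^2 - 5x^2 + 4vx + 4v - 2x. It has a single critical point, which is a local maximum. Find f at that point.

∂f/∂v = -4v + 4x + 4 = 0 and ∂f/∂x = 4v - 10x - 2 = 0, so (v, x) = (4/3, 1/3).
The Hessian has f_{vv} = -4, f_{xx} = -10, f_{vx} = 4, giving D = 24 > 0 with f_{vv} < 0, so the point is a local maximum.
f(4/3, 1/3) = 7/3.

7/3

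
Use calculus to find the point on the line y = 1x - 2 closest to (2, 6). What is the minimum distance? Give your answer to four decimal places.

Minimize D(x)^2 = (x - 2)^2 + (x - 8)^2.
d/dx[D^2] = 2(x - 2) + 2·1·(x - 8) = 0 ⇒ x = 5.
Then y = 3 and the distance is √(18) ≈ 4.2426.

4.2426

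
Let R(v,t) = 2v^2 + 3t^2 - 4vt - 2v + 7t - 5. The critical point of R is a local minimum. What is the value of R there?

∂R/∂v = 4v - 4t - 2 = 0 and ∂R/∂t = -4v + 6t + 7 = 0, so (v, t) = (-2, -5/2).
The Hessian has R_{vv} = 4, R_{tt} = 6, R_{vt} = -4, giving D = 8 > 0 with R_{vv} > 0, so the point is a local minimum.
R(-2, -5/2) = -47/4.

-47/4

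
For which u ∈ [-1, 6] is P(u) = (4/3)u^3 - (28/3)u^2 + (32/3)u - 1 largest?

6

Differentiating, P'(u) = 4u^2 - (56/3)u + 32/3; which vanishes at u = 2/3 and u = 4.
Candidates: P(-1) = -67/3,  P(2/3) = 191/81,  P(4) = -67/3,  P(6) = 15.
The maximum over the interval is 15, attained at u = 6.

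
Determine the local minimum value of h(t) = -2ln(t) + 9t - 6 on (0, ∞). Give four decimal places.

-0.9918

h'(t) = -2/t + 9 = 0 gives t = 2/9.
h''(t) = 2/t², which is positive for t > 0, so this is a local minimum.
h(2/9) = -2·ln(2/9) + 2 - 6 ≈ -0.9918.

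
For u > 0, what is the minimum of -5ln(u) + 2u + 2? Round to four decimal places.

2.4185

g'(u) = -5/u + 2 = 0 gives u = 5/2.
g''(u) = 5/u², which is positive for u > 0, so this is a local minimum.
g(5/2) = -5·ln(5/2) + 5 + 2 ≈ 2.4185.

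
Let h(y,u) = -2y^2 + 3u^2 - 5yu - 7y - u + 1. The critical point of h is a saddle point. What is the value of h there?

∂h/∂y = -4y - 5u - 7 = 0 and ∂h/∂u = -5y + 6u - 1 = 0, so (y, u) = (-47/49, -31/49).
The Hessian has h_{yy} = -4, h_{uu} = 6, h_{yu} = -5, giving D = -49 < 0, so the point is a saddle point.
h(-47/49, -31/49) = 229/49.

229/49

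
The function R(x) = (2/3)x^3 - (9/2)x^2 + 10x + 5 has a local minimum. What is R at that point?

Critical points: R'(x) = 2x^2 - 9x + 10 vanishes at x = 2, 5/2.
Since R''(x) = 4x - 9, we get R''(2) = -1 < 0 ⇒ local maximum; R''(5/2) = 1 > 0 ⇒ local minimum.
Thus R has its local minimum at x = 5/2, with value 295/24.

295/24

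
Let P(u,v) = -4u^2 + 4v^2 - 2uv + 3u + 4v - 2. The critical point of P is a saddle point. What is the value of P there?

-35/17

∂P/∂u = -8u - 2v + 3 = 0 and ∂P/∂v = -2u + 8v + 4 = 0, so (u, v) = (8/17, -13/34).
The Hessian has P_{uu} = -8, P_{vv} = 8, P_{uv} = -2, giving D = -68 < 0, so the point is a saddle point.
P(8/17, -13/34) = -35/17.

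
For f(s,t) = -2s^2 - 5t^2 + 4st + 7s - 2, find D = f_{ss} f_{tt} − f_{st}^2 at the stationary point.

∂f/∂s = -4s + 4t + 7 = 0 and ∂f/∂t = 4s - 10t = 0, so (s, t) = (35/12, 7/6).
The Hessian has f_{ss} = -4, f_{tt} = -10, f_{st} = 4, giving D = 24 > 0 with f_{ss} < 0, so the point is a local maximum.
D = (-4)·(-10) − (4)^2 = 24.

24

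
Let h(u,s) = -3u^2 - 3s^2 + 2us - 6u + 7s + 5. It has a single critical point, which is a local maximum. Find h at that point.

331/32

∂h/∂u = -6u + 2s - 6 = 0 and ∂h/∂s = 2u - 6s + 7 = 0, so (u, s) = (-11/16, 15/16).
The Hessian has h_{uu} = -6, h_{ss} = -6, h_{us} = 2, giving D = 32 > 0 with h_{uu} < 0, so the point is a local maximum.
h(-11/16, 15/16) = 331/32.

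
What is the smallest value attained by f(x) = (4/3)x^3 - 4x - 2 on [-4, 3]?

The derivative is 4x^2 - 4, which vanishes at x = -1 and x = 1.
Candidates: f(-4) = -214/3; f(-1) = 2/3; f(1) = -14/3; f(3) = 22.
So the minimum is f(-4) = -214/3.

-214/3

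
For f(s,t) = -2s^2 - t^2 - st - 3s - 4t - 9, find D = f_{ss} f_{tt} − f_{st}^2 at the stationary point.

7

∂f/∂s = -4s - t - 3 = 0 and ∂f/∂t = -s - 2t - 4 = 0, so (s, t) = (-2/7, -13/7).
The Hessian has f_{ss} = -4, f_{tt} = -2, f_{st} = -1, giving D = 7 > 0 with f_{ss} < 0, so the point is a local maximum.
D = (-4)·(-2) − (-1)^2 = 7.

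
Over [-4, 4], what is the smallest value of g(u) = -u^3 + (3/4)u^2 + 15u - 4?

Differentiating, g'(u) = -3u^2 + (3/2)u + 15; which vanishes at u = -2 and u = 5/2.
Evaluating at the critical points and endpoints: g(-4) = 12, g(-2) = -23, g(5/2) = 361/16, g(4) = 4.
Hence the absolute minimum is -23 at u = -2.

-23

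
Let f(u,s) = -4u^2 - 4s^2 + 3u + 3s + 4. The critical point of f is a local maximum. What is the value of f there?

41/8

∂f/∂u = -8u + 3 = 0 and ∂f/∂s = -8s + 3 = 0, so (u, s) = (3/8, 3/8).
The Hessian has f_{uu} = -8, f_{ss} = -8, f_{us} = 0, giving D = 64 > 0 with f_{uu} < 0, so the point is a local maximum.
f(3/8, 3/8) = 41/8.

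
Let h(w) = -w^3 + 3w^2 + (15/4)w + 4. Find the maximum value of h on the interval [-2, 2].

The derivative is -3w^2 + 6w + 15/4, whose only zero in [-2, 2] is w = -1/2.
Compare values at every candidate in [-2, 2]: h(-2) = 33/2, h(-1/2) = 3, h(2) = 31/2.
The maximum over the interval is 33/2, attained at w = -2.

33/2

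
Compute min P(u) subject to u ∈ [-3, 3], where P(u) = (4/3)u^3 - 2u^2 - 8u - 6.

-36

P'(u) = 4u^2 - 4u - 8, which vanishes at u = -1 and u = 2.
Candidates: P(-3) = -36,  P(-1) = -4/3,  P(2) = -58/3,  P(3) = -12.
So the minimum is P(-3) = -36.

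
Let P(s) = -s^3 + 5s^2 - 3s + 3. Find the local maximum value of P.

P'(s) = -3s^2 + 10s - 3. Setting P'(s) = 0 gives s ∈ {1/3, 3}.
Since P''(s) = -6s + 10, we get P''(1/3) = 8 > 0 ⇒ local minimum; P''(3) = -8 < 0 ⇒ local maximum.
The local maximum is P(3) = 12.

12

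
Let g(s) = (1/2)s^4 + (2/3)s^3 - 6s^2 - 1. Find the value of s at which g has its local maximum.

0

g'(s) = 2s^3 + 2s^2 - 12s. Setting g'(s) = 0 gives s ∈ {-3, 0, 2}.
Second-derivative test with g''(s) = 6s^2 + 4s - 12: g''(-3) = 30 > 0 ⇒ local minimum; g''(0) = -12 < 0 ⇒ local maximum; g''(2) = 20 > 0 ⇒ local minimum.
The local maximum is g(0) = -1.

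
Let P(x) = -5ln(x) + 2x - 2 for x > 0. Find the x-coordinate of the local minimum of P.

P'(x) = -5/x + 2 = 0 gives x = 5/2.
P''(x) = 5/x², which is positive for x > 0, so this is a local minimum.
P(5/2) = -5·ln(5/2) + 5 - 2 ≈ -1.5815.

5/2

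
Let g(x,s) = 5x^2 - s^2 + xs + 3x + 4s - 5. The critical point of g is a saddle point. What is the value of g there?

-46/21

∂g/∂x = 10x + s + 3 = 0 and ∂g/∂s = x - 2s + 4 = 0, so (x, s) = (-10/21, 37/21).
The Hessian has g_{xx} = 10, g_{ss} = -2, g_{xs} = 1, giving D = -21 < 0, so the point is a saddle point.
g(-10/21, 37/21) = -46/21.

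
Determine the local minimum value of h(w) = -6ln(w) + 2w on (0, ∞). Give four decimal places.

h'(w) = -6/w + 2 = 0 gives w = 3.
h''(w) = 6/w², which is positive for w > 0, so this is a local minimum.
h(3) = -6·ln(3) + 6 ≈ -0.5917.

-0.5917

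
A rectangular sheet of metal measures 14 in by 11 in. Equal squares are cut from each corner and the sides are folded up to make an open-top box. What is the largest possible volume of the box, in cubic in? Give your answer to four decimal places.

140.0387

With cut size x, the volume is V(x) = x(14 − 2x)(11 − 2x) for 0 < x < 5.5.
V'(x) = 12x^2 − 100x + 154. Setting V'(x) = 0 gives x ≈ 2.0388 (the root in (0, 5.5)).
V''(x) = 24x − 100 is negative there, so this is the maximum; V ≈ 140.0387.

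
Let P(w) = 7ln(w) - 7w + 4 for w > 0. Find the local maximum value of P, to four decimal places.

-3.0000

P'(w) = 7/w − 7 = 0 gives w = 1.
P''(w) = -7/w², which is negative for w > 0, so this is a local maximum.
P(1) = 7·ln(1) - 7 + 4 ≈ -3.0000.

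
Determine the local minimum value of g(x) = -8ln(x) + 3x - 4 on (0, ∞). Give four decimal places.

g'(x) = -8/x + 3 = 0 gives x = 8/3.
g''(x) = 8/x², which is positive for x > 0, so this is a local minimum.
g(8/3) = -8·ln(8/3) + 8 - 4 ≈ -3.8466.

-3.8466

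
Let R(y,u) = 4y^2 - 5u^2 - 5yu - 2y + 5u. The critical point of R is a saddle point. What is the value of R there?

2/7

∂R/∂y = 8y - 5u - 2 = 0 and ∂R/∂u = -5y - 10u + 5 = 0, so (y, u) = (3/7, 2/7).
The Hessian has R_{yy} = 8, R_{uu} = -10, R_{yu} = -5, giving D = -105 < 0, so the point is a saddle point.
R(3/7, 2/7) = 2/7.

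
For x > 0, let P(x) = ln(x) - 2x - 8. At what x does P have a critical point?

1/2

P'(x) = 1/x − 2 = 0 gives x = 1/2.
P''(x) = -1/x², which is negative for x > 0, so this is a local maximum.
P(1/2) = 1·ln(1/2) - 1 - 8 ≈ -9.6931.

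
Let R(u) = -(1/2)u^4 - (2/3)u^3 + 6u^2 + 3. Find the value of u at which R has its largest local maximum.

-3

Critical points: R'(u) = -2u^3 - 2u^2 + 12u vanishes at u = -3, 0, 2.
Second-derivative test with R''(u) = -6u^2 - 4u + 12: R''(-3) = -30 < 0 ⇒ local maximum; R''(0) = 12 > 0 ⇒ local minimum; R''(2) = -20 < 0 ⇒ local maximum.
Thus R has its largest local maximum at u = -3, with value 69/2.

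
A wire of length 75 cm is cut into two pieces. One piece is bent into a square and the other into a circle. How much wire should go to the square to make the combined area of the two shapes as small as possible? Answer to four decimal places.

42.0074

Let x be the length used for the square. Square side x/4; circle radius (75−x)/(2π).
A(x) = (x/4)² + π·((75−x)/(2π))² = x²/16 + (75−x)²/(4π) for 0 ≤ x ≤ 75. A'(x) = x/8 − (75−x)/(2π) = 0 gives x = 4·75/(π+4) ≈ 42.0074.
A'' = 1/8 + 1/(2π) > 0, so this gives the minimum combined area; x ≈ 42.0074 cm to the square.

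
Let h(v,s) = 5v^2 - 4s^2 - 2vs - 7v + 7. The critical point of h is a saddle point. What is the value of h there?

∂h/∂v = 10v - 2s - 7 = 0 and ∂h/∂s = -2v - 8s = 0, so (v, s) = (2/3, -1/6).
The Hessian has h_{vv} = 10, h_{ss} = -8, h_{vs} = -2, giving D = -84 < 0, so the point is a saddle point.
h(2/3, -1/6) = 14/3.

14/3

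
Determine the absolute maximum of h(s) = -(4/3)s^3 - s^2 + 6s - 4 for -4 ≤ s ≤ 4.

124/3

Differentiating, h'(s) = -4s^2 - 2s + 6; which vanishes at s = -3/2 and s = 1.
Evaluating at the critical points and endpoints: h(-4) = 124/3,  h(-3/2) = -43/4,  h(1) = -1/3,  h(4) = -244/3.
The maximum over the interval is 124/3, attained at s = -4.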